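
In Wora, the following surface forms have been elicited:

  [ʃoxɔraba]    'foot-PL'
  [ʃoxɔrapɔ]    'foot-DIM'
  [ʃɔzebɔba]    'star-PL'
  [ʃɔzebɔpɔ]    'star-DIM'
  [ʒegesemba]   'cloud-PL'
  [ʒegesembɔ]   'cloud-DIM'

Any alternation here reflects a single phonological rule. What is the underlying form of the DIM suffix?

/-pɔ/

The DIM morpheme has two allomorphs, [-bɔ] and [-pɔ].
The PL suffix, which begins with [b], is invariant after every stem; so [b] is not altered by any rule here.
So the underlying form is /-pɔ/, and voiceless stops become voiced after a nasal.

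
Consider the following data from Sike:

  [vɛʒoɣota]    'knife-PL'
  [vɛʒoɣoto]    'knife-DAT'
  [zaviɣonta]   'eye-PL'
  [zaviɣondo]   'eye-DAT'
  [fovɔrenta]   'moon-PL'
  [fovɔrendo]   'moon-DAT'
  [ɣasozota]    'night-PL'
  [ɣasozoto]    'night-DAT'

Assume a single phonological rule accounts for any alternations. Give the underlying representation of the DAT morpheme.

The DAT suffix surfaces as [-do] and [-to], depending on the final segment of the stem.
The PL suffix, which begins with [t], is invariant after every stem; so [t] is not altered by any rule here.
So the underlying form is /-do/, and voiced stops become voiceless after a vowel.

/-do/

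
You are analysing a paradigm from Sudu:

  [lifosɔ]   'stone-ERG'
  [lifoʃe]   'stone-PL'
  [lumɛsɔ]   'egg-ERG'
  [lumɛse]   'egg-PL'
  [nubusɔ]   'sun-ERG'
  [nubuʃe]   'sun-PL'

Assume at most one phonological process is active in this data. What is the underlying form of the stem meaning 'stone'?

/lifoʃ/

'stone' shows [s] ~ [ʃ] at the end of the stem ([lifosɔ] vs [lifoʃe]).
If /s/ were underlying and a rule turned it into [ʃ] before the PL suffix, 'egg' would also alternate; but it has [s] in both [lumɛsɔ] and [lumɛse].
The underlying segment must be /ʃ/; palato-alveolar /ʃ/ becomes [s] when no front vowel follows, yielding [s] there.
The underlying form of 'stone' is therefore /lifoʃ/.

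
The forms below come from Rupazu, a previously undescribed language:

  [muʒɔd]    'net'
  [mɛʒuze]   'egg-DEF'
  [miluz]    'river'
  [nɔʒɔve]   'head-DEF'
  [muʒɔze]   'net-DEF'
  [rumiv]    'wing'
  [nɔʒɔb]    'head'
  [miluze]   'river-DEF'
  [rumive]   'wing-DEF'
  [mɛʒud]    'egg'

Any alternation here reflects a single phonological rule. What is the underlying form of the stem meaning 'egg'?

/mɛʒud/

In [mɛʒuze] and [mɛʒud] the final segment of 'egg' alternates: [z] ~ [d].
If /z/ were underlying and a rule turned it into [d] in isolation, 'river' would also alternate; but it has [z] in both [miluze] and [miluz].
So /d/ is underlying, and a rule of intervocalic spirantization — voiced stops become fricatives between vowels — gives [z].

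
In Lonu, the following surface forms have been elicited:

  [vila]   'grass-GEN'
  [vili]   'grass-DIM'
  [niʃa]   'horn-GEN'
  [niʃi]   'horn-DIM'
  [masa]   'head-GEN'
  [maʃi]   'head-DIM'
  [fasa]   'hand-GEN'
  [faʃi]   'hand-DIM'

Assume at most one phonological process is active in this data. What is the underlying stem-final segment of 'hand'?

The root 'hand' surfaces as [fasa] and [faʃi], with a stem-final [s] ~ [ʃ] alternation.
If /ʃ/ were underlying and a rule turned it into [s] before the GEN suffix, 'horn' would also alternate; but it has [ʃ] in both [niʃa] and [niʃi].
So /s/ is underlying, and a rule of palatalization before a front vowel — /s/ becomes palato-alveolar [ʃ] before a front vowel — gives [ʃ].

/s/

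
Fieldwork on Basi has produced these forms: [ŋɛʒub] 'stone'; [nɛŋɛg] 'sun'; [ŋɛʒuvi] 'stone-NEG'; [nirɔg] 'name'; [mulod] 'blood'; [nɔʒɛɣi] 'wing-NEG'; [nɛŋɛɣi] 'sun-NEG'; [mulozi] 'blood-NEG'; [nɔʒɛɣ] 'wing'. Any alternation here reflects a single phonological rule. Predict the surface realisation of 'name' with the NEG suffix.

'sun' shows [ɣ] ~ [g] at the end of the stem ([nɛŋɛɣi] vs [nɛŋɛg]).
The stem 'wing' ([nɔʒɛɣi], [nɔʒɛɣ]) shows [ɣ] unchanged in both environments, so [ɣ] cannot be basic with [g] derived in isolation.
So /g/ is underlying, and a rule of intervocalic spirantization — voiced stops become fricatives between vowels — gives [ɣ].
The one attested form of 'name', [nirɔg], shows underlying /nirɔg/. Applying the same rule between vowels gives [nirɔɣi].

[nirɔɣi]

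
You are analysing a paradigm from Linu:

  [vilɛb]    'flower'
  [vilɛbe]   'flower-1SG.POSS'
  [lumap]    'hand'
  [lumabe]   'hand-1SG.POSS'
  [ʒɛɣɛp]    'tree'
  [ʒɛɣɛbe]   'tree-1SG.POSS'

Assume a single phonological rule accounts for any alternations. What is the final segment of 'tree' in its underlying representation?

/p/

In [ʒɛɣɛp] and [ʒɛɣɛbe] the final segment of 'tree' alternates: [p] ~ [b].
But 'flower' keeps [b] in both environments ([vilɛb], [vilɛbe]), so there is no rule changing /b/ to [p] in isolation.
Therefore /p/ is basic and [b] is derived by intervocalic voicing (voiceless stops become voiced between vowels).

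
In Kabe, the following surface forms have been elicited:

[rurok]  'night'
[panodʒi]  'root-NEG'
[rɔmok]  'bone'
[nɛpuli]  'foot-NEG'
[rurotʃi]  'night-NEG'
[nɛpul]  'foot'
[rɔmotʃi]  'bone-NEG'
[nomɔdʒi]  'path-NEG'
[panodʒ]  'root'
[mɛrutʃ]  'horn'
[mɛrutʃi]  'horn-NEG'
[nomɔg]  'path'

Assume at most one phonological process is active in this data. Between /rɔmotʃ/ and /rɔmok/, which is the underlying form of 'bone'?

The stem for 'bone' ends in [tʃ] in [rɔmotʃi] but [k] in [rɔmok].
If /tʃ/ were underlying and a rule turned it into [k] in isolation, 'horn' would also alternate; but it has [tʃ] in both [mɛrutʃi] and [mɛrutʃ].
The alternation reflects palatalization before a front vowel: /k/ and /g/ become palato-alveolar [tʃ] and [dʒ] before a front vowel. /k/ is underlying.

/rɔmok/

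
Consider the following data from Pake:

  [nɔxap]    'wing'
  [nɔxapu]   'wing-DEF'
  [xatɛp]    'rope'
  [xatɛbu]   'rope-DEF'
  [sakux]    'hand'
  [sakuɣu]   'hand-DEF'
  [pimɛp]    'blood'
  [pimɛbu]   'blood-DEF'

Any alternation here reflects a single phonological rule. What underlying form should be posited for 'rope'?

/xatɛb/

The root 'rope' surfaces as [xatɛp] and [xatɛbu], with a stem-final [p] ~ [b] alternation.
The stem 'wing' ([nɔxap], [nɔxapu]) shows [p] unchanged in both environments, so [p] cannot be basic with [b] derived before the DEF suffix.
So /b/ is underlying, and a rule of word-final obstruent devoicing — voiced obstruents become voiceless word-finally — gives [p].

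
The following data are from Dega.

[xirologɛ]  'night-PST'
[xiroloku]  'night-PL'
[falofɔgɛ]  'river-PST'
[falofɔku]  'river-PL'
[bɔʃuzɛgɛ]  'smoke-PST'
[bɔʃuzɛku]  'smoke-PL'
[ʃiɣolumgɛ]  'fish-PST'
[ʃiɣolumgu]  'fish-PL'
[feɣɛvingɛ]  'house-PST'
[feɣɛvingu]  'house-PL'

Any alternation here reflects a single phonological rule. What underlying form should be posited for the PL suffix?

/-ku/

The PL morpheme has two allomorphs, [-gu] and [-ku].
By contrast the PST suffix keeps its initial [g] throughout — that segment must be underlying.
The PL suffix is therefore /-ku/ underlyingly, with post-nasal voicing: voiceless stops become voiced after a nasal.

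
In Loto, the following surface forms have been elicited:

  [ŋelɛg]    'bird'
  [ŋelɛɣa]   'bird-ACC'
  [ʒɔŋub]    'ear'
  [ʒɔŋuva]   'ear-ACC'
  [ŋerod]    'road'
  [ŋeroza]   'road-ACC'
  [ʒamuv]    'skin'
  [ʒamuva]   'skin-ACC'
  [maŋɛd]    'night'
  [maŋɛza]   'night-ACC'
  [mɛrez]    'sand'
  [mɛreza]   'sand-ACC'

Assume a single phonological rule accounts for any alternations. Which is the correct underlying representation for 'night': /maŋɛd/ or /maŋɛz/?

The stem for 'night' ends in [d] in [maŋɛd] but [z] in [maŋɛza].
Compare 'sand', with invariant [z] in [mɛrez] and [mɛreza]: an analysis with underlying /z/ and a rule producing [d] in isolation would wrongly predict alternation here too.
Therefore /d/ is basic and [z] is derived by intervocalic spirantization (voiced stops become fricatives between vowels).

/maŋɛd/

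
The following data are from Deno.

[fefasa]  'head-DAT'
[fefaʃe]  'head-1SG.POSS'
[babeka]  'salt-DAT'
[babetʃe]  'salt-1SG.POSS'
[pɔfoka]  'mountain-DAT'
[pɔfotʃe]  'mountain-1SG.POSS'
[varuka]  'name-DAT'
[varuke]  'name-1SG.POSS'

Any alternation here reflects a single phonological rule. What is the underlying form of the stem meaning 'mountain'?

/pɔfotʃ/

The root 'mountain' surfaces as [pɔfoka] and [pɔfotʃe], with a stem-final [k] ~ [tʃ] alternation.
But 'name' keeps [k] in both environments ([varuka], [varuke]), so there is no rule changing /k/ to [tʃ] before the 1SG.POSS suffix.
Therefore /tʃ/ is basic and [k] is derived by depalatalization (palato-alveolar /tʃ/ and /ʃ/ become [k] and [s] when no front vowel follows).
Hence 'mountain' is /pɔfotʃ/ underlyingly.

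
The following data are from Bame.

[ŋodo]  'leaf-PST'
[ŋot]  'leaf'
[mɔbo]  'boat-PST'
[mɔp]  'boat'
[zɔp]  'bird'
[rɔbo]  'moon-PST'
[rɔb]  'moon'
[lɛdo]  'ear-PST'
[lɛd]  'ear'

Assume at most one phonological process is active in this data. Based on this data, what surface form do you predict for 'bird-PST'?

[zɔbo]

The root 'boat' surfaces as [mɔbo] and [mɔp], with a stem-final [b] ~ [p] alternation.
If /b/ were underlying and a rule turned it into [p] in isolation, 'moon' would also alternate; but it has [b] in both [rɔbo] and [rɔb].
The alternation reflects intervocalic voicing: voiceless stops become voiced between vowels. /p/ is underlying.
The one attested form of 'bird', [zɔp], shows underlying /zɔp/. Applying the same rule between vowels gives [zɔbo].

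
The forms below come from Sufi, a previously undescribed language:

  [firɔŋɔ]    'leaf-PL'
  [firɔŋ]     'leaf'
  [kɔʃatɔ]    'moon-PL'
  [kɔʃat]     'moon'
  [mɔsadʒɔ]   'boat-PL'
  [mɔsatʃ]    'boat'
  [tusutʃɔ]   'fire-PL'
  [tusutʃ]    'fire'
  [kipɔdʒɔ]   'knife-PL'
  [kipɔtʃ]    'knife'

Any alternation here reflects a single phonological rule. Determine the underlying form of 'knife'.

/kipɔdʒ/

'knife' shows [dʒ] ~ [tʃ] at the end of the stem ([kipɔdʒɔ] vs [kipɔtʃ]).
If /tʃ/ were underlying and a rule turned it into [dʒ] before the PL suffix, 'fire' would also alternate; but it has [tʃ] in both [tusutʃɔ] and [tusutʃ].
Therefore /dʒ/ is basic and [tʃ] is derived by word-final obstruent devoicing (voiced obstruents become voiceless word-finally).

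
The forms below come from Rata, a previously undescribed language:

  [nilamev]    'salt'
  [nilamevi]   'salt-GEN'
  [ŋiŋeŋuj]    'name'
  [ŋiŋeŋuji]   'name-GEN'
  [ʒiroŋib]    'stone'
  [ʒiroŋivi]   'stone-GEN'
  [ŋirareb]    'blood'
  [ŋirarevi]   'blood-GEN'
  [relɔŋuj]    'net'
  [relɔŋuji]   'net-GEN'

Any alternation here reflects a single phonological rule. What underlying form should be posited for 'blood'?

/ŋirareb/

'blood' shows [b] ~ [v] at the end of the stem ([ŋirareb] vs [ŋirarevi]).
If /v/ were underlying and a rule turned it into [b] in isolation, 'salt' would also alternate; but it has [v] in both [nilamev] and [nilamevi].
So /b/ is underlying, and a rule of intervocalic spirantization — voiced stops become fricatives between vowels — gives [v].
The underlying form of 'blood' is therefore /ŋirareb/.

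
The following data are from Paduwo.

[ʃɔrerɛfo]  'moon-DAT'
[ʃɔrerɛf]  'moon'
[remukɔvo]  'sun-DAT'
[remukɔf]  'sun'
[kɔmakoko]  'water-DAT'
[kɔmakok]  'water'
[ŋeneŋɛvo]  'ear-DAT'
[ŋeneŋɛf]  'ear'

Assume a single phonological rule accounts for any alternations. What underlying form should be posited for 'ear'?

The stem for 'ear' ends in [v] in [ŋeneŋɛvo] but [f] in [ŋeneŋɛf].
Compare 'moon', with invariant [f] in [ʃɔrerɛfo] and [ʃɔrerɛf]: an analysis with underlying /f/ and a rule producing [v] before the DAT suffix would wrongly predict alternation here too.
The alternation reflects word-final obstruent devoicing: voiced obstruents become voiceless word-finally. /v/ is underlying.

/ŋeneŋɛv/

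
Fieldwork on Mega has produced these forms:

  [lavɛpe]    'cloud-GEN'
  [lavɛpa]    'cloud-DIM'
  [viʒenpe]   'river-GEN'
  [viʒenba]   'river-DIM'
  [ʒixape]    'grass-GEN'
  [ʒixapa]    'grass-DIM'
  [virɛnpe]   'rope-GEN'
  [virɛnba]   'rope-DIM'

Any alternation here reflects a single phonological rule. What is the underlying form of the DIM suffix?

/-ba/

The DIM suffix surfaces as [-ba] and [-pa], depending on the final segment of the stem.
By contrast the GEN suffix keeps its initial [p] throughout — that segment must be underlying.
So the underlying form is /-ba/, and voiced stops become voiceless after a vowel.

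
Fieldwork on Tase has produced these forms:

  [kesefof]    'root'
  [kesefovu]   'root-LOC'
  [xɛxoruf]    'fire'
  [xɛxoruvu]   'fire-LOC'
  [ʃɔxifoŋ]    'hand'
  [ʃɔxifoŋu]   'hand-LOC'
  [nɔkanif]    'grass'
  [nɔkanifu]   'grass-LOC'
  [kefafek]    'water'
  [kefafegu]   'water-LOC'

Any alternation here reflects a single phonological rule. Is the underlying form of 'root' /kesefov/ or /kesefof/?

'root' shows [f] ~ [v] at the end of the stem ([kesefof] vs [kesefovu]).
The stem 'grass' ([nɔkanif], [nɔkanifu]) shows [f] unchanged in both environments, so [f] cannot be basic with [v] derived before the LOC suffix.
The underlying segment must be /v/; voiced obstruents become voiceless word-finally, yielding [f] there.

/kesefov/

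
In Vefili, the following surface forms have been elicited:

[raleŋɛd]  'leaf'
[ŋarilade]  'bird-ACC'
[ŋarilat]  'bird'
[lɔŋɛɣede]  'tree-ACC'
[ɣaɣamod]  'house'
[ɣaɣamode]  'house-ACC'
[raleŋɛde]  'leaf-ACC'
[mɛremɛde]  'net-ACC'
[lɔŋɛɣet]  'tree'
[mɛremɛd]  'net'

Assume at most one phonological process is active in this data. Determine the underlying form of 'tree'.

'tree' shows [t] ~ [d] at the end of the stem ([lɔŋɛɣet] vs [lɔŋɛɣede]).
But 'leaf' keeps [d] in both environments ([raleŋɛd], [raleŋɛde]), so there is no rule changing /d/ to [t] in isolation.
So /t/ is underlying, and a rule of intervocalic voicing — voiceless stops become voiced between vowels — gives [d].

/lɔŋɛɣet/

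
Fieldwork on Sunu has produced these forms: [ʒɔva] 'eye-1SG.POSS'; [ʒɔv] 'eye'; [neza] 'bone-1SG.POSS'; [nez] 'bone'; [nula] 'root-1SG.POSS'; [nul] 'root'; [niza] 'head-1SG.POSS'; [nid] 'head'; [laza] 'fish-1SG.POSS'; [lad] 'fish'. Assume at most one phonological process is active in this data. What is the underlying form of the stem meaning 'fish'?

The stem for 'fish' ends in [z] in [laza] but [d] in [lad].
Compare 'bone', with invariant [z] in [neza] and [nez]: an analysis with underlying /z/ and a rule producing [d] in isolation would wrongly predict alternation here too.
The underlying segment must be /d/; voiced stops become fricatives between vowels, yielding [z] there.
So 'fish' = /lad/.

/lad/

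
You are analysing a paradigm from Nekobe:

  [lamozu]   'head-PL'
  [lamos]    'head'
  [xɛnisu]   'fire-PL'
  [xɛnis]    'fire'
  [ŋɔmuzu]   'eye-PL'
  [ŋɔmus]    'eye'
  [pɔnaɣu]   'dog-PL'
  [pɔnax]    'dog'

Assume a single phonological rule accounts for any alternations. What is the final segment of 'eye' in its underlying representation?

The root 'eye' surfaces as [ŋɔmuzu] and [ŋɔmus], with a stem-final [z] ~ [s] alternation.
Compare 'fire', with invariant [s] in [xɛnisu] and [xɛnis]: an analysis with underlying /s/ and a rule producing [z] before the PL suffix would wrongly predict alternation here too.
The alternation reflects word-final obstruent devoicing: voiced obstruents become voiceless word-finally. /z/ is underlying.

/z/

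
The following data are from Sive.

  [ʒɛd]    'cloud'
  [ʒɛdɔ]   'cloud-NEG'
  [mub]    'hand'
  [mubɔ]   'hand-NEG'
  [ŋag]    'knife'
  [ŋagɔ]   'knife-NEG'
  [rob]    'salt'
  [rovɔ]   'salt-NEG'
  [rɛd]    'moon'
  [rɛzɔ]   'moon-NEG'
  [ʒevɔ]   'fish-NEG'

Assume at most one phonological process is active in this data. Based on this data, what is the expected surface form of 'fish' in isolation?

[ʒeb]

In [rob] and [rovɔ] the final segment of 'salt' alternates: [b] ~ [v].
Compare 'hand', with invariant [b] in [mub] and [mubɔ]: an analysis with underlying /b/ and a rule producing [v] before the NEG suffix would wrongly predict alternation here too.
Therefore /v/ is basic and [b] is derived by word-final hardening (voiced fricatives become stops word-finally).
From [ʒevɔ] the stem 'fish' is /ʒev/; word-finally this yields [ʒeb].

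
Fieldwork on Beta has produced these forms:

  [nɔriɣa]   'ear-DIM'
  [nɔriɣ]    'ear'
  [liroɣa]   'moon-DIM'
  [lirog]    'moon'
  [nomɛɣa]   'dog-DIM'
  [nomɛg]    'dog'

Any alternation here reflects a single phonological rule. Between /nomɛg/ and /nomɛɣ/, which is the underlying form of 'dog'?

The stem for 'dog' ends in [ɣ] in [nomɛɣa] but [g] in [nomɛg].
The stem 'ear' ([nɔriɣa], [nɔriɣ]) shows [ɣ] unchanged in both environments, so [ɣ] cannot be basic with [g] derived in isolation.
The alternation reflects intervocalic spirantization: voiced stops become fricatives between vowels. /g/ is underlying.

/nomɛg/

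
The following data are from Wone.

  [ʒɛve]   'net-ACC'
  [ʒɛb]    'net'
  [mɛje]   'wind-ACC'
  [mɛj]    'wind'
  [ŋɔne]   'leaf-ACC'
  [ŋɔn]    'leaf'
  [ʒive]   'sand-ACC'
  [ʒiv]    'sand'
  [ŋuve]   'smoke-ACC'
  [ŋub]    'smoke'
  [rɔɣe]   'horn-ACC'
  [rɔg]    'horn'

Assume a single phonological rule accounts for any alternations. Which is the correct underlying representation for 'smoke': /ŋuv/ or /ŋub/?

/ŋub/

The stem for 'smoke' ends in [v] in [ŋuve] but [b] in [ŋub].
If /v/ were underlying and a rule turned it into [b] in isolation, 'sand' would also alternate; but it has [v] in both [ʒive] and [ʒiv].
The underlying segment must be /b/; voiced stops become fricatives between vowels, yielding [v] there.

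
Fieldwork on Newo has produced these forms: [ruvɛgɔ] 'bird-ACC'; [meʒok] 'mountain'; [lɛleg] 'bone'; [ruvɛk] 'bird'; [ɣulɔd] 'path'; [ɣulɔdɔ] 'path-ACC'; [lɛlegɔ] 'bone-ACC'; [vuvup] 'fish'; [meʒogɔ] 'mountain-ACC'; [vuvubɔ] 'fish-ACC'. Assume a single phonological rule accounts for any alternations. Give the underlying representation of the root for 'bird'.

/ruvɛk/

The root 'bird' surfaces as [ruvɛk] and [ruvɛgɔ], with a stem-final [k] ~ [g] alternation.
Compare 'bone', with invariant [g] in [lɛleg] and [lɛlegɔ]: an analysis with underlying /g/ and a rule producing [k] in isolation would wrongly predict alternation here too.
So /k/ is underlying, and a rule of intervocalic voicing — voiceless stops become voiced between vowels — gives [g].
The underlying form of 'bird' is therefore /ruvɛk/.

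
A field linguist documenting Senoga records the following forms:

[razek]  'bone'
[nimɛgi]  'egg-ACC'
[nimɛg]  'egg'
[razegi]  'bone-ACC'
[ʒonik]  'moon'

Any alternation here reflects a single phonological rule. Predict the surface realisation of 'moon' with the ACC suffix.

'bone' shows [k] ~ [g] at the end of the stem ([razek] vs [razegi]).
If /g/ were underlying and a rule turned it into [k] in isolation, 'egg' would also alternate; but it has [g] in both [nimɛg] and [nimɛgi].
The alternation reflects intervocalic voicing: voiceless stops become voiced between vowels. /k/ is underlying.
The one attested form of 'moon', [ʒonik], shows underlying /ʒonik/. Applying the same rule between vowels gives [ʒonigi].

[ʒonigi]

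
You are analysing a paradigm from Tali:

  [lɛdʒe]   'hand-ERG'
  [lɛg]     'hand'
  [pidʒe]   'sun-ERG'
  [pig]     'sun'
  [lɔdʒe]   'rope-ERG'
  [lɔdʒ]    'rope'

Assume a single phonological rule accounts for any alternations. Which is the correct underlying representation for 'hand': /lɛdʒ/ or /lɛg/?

The root 'hand' surfaces as [lɛdʒe] and [lɛg], with a stem-final [dʒ] ~ [g] alternation.
The stem 'rope' ([lɔdʒe], [lɔdʒ]) shows [dʒ] unchanged in both environments, so [dʒ] cannot be basic with [g] derived in isolation.
The underlying segment must be /g/; /g/ becomes palato-alveolar [dʒ] before a front vowel, yielding [dʒ] there.

/lɛg/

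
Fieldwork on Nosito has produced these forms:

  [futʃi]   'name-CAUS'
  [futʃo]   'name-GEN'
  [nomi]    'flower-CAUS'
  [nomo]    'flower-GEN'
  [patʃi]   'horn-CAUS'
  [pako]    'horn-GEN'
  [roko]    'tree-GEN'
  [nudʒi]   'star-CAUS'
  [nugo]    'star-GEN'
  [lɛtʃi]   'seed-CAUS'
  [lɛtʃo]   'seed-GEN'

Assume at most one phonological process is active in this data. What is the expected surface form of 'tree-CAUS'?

The stem for 'horn' ends in [tʃ] in [patʃi] but [k] in [pako].
Compare 'name', with invariant [tʃ] in [futʃi] and [futʃo]: an analysis with underlying /tʃ/ and a rule producing [k] before the GEN suffix would wrongly predict alternation here too.
Therefore /k/ is basic and [tʃ] is derived by palatalization before a front vowel (/k/ and /g/ become palato-alveolar [tʃ] and [dʒ] before a front vowel).
From [roko] the stem 'tree' is /rok/; before a front vowel this yields [rotʃi].

[rotʃi]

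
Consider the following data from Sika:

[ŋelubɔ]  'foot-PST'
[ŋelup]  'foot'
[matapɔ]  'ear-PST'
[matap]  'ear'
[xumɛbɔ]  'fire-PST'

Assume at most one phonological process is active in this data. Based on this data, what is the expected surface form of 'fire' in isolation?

In [ŋelubɔ] and [ŋelup] the final segment of 'foot' alternates: [b] ~ [p].
The stem 'ear' ([matapɔ], [matap]) shows [p] unchanged in both environments, so [p] cannot be basic with [b] derived before the PST suffix.
The alternation reflects word-final obstruent devoicing: voiced obstruents become voiceless word-finally. /b/ is underlying.
From [xumɛbɔ] the stem 'fire' is /xumɛb/; word-finally this yields [xumɛp].

[xumɛp]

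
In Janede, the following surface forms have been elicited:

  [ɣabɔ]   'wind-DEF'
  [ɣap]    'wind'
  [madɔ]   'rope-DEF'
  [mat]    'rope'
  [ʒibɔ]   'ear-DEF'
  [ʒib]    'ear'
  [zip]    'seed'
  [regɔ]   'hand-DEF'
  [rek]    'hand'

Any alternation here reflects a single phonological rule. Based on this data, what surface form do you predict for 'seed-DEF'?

The root 'wind' surfaces as [ɣabɔ] and [ɣap], with a stem-final [b] ~ [p] alternation.
The stem 'ear' ([ʒibɔ], [ʒib]) shows [b] unchanged in both environments, so [b] cannot be basic with [p] derived in isolation.
The underlying segment must be /p/; voiceless stops become voiced between vowels, yielding [b] there.
The one attested form of 'seed', [zip], shows underlying /zip/. Applying the same rule between vowels gives [zibɔ].

[zibɔ]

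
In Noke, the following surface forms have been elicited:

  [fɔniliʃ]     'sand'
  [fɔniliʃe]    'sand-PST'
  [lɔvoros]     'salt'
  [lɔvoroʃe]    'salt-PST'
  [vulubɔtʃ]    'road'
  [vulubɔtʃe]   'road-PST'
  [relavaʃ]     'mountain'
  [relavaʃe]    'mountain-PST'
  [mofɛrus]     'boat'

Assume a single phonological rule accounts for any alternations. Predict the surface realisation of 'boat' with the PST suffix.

[mofɛruʃe]

The stem for 'salt' ends in [s] in [lɔvoros] but [ʃ] in [lɔvoroʃe].
The stem 'mountain' ([relavaʃ], [relavaʃe]) shows [ʃ] unchanged in both environments, so [ʃ] cannot be basic with [s] derived in isolation.
The underlying segment must be /s/; /s/ becomes palato-alveolar [ʃ] before a front vowel, yielding [ʃ] there.
The one attested form of 'boat', [mofɛrus], shows underlying /mofɛrus/. Applying the same rule before a front vowel gives [mofɛruʃe].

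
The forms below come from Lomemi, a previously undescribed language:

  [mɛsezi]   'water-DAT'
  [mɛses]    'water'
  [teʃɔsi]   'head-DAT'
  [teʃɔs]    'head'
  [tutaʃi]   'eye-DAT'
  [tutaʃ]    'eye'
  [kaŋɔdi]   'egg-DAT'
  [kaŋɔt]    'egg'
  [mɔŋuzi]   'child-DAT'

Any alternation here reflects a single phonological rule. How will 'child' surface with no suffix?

[mɔŋus]

In [mɛsezi] and [mɛses] the final segment of 'water' alternates: [z] ~ [s].
If /s/ were underlying and a rule turned it into [z] before the DAT suffix, 'head' would also alternate; but it has [s] in both [teʃɔsi] and [teʃɔs].
The underlying segment must be /z/; voiced obstruents become voiceless word-finally, yielding [s] there.
The one attested form of 'child', [mɔŋuzi], shows underlying /mɔŋuz/. Applying the same rule word-finally gives [mɔŋus].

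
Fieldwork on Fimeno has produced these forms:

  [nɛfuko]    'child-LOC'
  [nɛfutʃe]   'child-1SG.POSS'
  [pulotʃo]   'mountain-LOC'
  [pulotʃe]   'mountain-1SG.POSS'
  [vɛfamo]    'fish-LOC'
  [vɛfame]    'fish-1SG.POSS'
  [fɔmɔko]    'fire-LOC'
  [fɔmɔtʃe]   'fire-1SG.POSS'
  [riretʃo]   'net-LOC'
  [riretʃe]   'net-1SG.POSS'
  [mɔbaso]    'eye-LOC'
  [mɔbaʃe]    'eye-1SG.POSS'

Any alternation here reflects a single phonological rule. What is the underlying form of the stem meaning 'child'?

/nɛfuk/

'child' shows [k] ~ [tʃ] at the end of the stem ([nɛfuko] vs [nɛfutʃe]).
Compare 'net', with invariant [tʃ] in [riretʃo] and [riretʃe]: an analysis with underlying /tʃ/ and a rule producing [k] before the LOC suffix would wrongly predict alternation here too.
The underlying segment must be /k/; /k/ and /s/ become palato-alveolar [tʃ] and [ʃ] before a front vowel, yielding [tʃ] there.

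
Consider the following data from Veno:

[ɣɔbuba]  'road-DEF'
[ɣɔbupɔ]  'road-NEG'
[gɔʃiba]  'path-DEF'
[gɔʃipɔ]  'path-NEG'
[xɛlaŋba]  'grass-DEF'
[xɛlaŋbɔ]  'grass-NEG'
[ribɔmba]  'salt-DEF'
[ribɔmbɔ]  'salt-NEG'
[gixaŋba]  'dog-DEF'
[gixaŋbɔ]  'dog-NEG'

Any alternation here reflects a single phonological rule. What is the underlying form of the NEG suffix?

The NEG suffix surfaces as [-bɔ] and [-pɔ], depending on the final segment of the stem.
By contrast the DEF suffix keeps its initial [b] throughout — that segment must be underlying.
The NEG suffix is therefore /-pɔ/ underlyingly, with post-nasal voicing: voiceless stops become voiced after a nasal.

/-pɔ/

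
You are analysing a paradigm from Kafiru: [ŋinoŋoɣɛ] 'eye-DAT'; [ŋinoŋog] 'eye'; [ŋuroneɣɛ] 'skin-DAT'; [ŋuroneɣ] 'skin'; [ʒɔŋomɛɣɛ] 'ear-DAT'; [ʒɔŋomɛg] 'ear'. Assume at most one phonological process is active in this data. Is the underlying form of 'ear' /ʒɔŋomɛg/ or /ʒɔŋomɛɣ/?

The root 'ear' surfaces as [ʒɔŋomɛɣɛ] and [ʒɔŋomɛg], with a stem-final [ɣ] ~ [g] alternation.
The stem 'skin' ([ŋuroneɣɛ], [ŋuroneɣ]) shows [ɣ] unchanged in both environments, so [ɣ] cannot be basic with [g] derived in isolation.
So /g/ is underlying, and a rule of intervocalic spirantization — voiced stops become fricatives between vowels — gives [ɣ].

/ʒɔŋomɛg/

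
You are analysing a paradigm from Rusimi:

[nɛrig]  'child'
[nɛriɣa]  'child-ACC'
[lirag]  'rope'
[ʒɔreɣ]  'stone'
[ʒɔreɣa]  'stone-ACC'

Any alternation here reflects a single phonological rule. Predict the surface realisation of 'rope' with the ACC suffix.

[liraɣa]

The stem for 'child' ends in [g] in [nɛrig] but [ɣ] in [nɛriɣa].
If /ɣ/ were underlying and a rule turned it into [g] in isolation, 'stone' would also alternate; but it has [ɣ] in both [ʒɔreɣ] and [ʒɔreɣa].
Therefore /g/ is basic and [ɣ] is derived by intervocalic spirantization (voiced stops become fricatives between vowels).
From [lirag] the stem 'rope' is /lirag/; between vowels this yields [liraɣa].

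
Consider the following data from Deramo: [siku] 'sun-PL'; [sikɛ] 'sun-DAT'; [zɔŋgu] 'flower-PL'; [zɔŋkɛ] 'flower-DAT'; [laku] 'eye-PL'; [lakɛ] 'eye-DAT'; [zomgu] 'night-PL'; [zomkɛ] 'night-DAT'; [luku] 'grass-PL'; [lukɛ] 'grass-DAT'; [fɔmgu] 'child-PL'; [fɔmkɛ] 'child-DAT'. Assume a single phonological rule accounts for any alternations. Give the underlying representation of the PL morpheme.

The PL suffix surfaces as [-gu] and [-ku], depending on the final segment of the stem.
The DAT suffix, which begins with [k], is invariant after every stem; so [k] is not altered by any rule here.
The PL suffix is therefore /-gu/ underlyingly, with post-vocalic devoicing: voiced stops become voiceless after a vowel.

/-gu/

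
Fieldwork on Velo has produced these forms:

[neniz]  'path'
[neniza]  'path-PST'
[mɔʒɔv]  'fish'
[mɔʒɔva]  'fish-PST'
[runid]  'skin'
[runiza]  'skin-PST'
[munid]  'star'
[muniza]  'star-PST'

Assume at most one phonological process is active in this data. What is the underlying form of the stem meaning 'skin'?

/runid/

In [runid] and [runiza] the final segment of 'skin' alternates: [d] ~ [z].
The stem 'path' ([neniz], [neniza]) shows [z] unchanged in both environments, so [z] cannot be basic with [d] derived in isolation.
Therefore /d/ is basic and [z] is derived by intervocalic spirantization (voiced stops become fricatives between vowels).
So 'skin' = /runid/.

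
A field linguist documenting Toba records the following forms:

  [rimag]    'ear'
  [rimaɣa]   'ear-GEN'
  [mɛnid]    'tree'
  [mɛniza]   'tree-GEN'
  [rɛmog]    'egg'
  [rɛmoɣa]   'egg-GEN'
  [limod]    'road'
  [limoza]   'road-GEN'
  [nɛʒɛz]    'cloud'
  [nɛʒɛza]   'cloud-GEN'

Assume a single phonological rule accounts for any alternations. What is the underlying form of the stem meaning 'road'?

In [limod] and [limoza] the final segment of 'road' alternates: [d] ~ [z].
But 'cloud' keeps [z] in both environments ([nɛʒɛz], [nɛʒɛza]), so there is no rule changing /z/ to [d] in isolation.
So /d/ is underlying, and a rule of intervocalic spirantization — voiced stops become fricatives between vowels — gives [z].

/limod/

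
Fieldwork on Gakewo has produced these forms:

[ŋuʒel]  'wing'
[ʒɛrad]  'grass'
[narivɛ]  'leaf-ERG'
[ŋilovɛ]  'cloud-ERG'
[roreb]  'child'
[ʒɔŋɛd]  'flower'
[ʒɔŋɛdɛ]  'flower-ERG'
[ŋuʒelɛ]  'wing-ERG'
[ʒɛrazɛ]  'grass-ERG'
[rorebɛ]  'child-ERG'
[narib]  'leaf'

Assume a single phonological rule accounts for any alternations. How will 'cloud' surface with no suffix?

The stem for 'leaf' ends in [v] in [narivɛ] but [b] in [narib].
But 'child' keeps [b] in both environments ([rorebɛ], [roreb]), so there is no rule changing /b/ to [v] before the ERG suffix.
Therefore /v/ is basic and [b] is derived by word-final hardening (voiced fricatives become stops word-finally).
The one attested form of 'cloud', [ŋilovɛ], shows underlying /ŋilov/. Applying the same rule word-finally gives [ŋilob].

[ŋilob]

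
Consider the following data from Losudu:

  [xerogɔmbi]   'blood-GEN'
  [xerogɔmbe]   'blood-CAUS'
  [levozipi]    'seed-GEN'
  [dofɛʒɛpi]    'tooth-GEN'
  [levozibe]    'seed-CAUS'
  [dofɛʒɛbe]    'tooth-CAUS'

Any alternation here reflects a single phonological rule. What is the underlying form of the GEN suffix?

The GEN morpheme has two allomorphs, [-bi] and [-pi].
By contrast the CAUS suffix keeps its initial [b] throughout — that segment must be underlying.
So the underlying form is /-pi/, and voiceless stops become voiced after a nasal.

/-pi/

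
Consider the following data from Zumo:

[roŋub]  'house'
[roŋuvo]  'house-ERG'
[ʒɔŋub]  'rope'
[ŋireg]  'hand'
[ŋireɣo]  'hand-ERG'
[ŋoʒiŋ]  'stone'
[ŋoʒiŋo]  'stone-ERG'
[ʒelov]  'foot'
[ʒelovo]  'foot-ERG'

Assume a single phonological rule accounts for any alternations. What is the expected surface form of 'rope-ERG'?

[ʒɔŋuvo]

The root 'house' surfaces as [roŋub] and [roŋuvo], with a stem-final [b] ~ [v] alternation.
If /v/ were underlying and a rule turned it into [b] in isolation, 'foot' would also alternate; but it has [v] in both [ʒelov] and [ʒelovo].
Therefore /b/ is basic and [v] is derived by intervocalic spirantization (voiced stops become fricatives between vowels).
From [ʒɔŋub] the stem 'rope' is /ʒɔŋub/; between vowels this yields [ʒɔŋuvo].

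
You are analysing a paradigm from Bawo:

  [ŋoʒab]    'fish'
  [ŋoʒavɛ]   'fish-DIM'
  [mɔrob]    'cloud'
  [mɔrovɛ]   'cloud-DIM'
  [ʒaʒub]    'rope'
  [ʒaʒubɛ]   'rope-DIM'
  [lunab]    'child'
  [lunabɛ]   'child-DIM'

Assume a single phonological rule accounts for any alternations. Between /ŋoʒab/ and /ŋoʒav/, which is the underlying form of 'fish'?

/ŋoʒav/

The stem for 'fish' ends in [b] in [ŋoʒab] but [v] in [ŋoʒavɛ].
Compare 'child', with invariant [b] in [lunab] and [lunabɛ]: an analysis with underlying /b/ and a rule producing [v] before the DIM suffix would wrongly predict alternation here too.
Therefore /v/ is basic and [b] is derived by word-final hardening (voiced fricatives become stops word-finally).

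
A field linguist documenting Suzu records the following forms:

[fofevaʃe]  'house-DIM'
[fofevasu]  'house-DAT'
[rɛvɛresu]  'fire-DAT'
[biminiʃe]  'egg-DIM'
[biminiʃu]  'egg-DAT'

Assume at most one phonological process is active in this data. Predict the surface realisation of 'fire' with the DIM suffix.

The root 'house' surfaces as [fofevaʃe] and [fofevasu], with a stem-final [ʃ] ~ [s] alternation.
But 'egg' keeps [ʃ] in both environments ([biminiʃe], [biminiʃu]), so there is no rule changing /ʃ/ to [s] before the DAT suffix.
Therefore /s/ is basic and [ʃ] is derived by palatalization before a front vowel (/s/ becomes palato-alveolar [ʃ] before a front vowel).
The one attested form of 'fire', [rɛvɛresu], shows underlying /rɛvɛres/. Applying the same rule before a front vowel gives [rɛvɛreʃe].

[rɛvɛreʃe]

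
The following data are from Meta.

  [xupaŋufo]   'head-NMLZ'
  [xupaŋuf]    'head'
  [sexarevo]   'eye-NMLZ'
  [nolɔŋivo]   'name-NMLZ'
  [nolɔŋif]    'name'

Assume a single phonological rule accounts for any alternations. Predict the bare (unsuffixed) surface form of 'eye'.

In [nolɔŋivo] and [nolɔŋif] the final segment of 'name' alternates: [v] ~ [f].
Compare 'head', with invariant [f] in [xupaŋufo] and [xupaŋuf]: an analysis with underlying /f/ and a rule producing [v] before the NMLZ suffix would wrongly predict alternation here too.
So /v/ is underlying, and a rule of word-final obstruent devoicing — voiced obstruents become voiceless word-finally — gives [f].
From [sexarevo] the stem 'eye' is /sexarev/; word-finally this yields [sexaref].

[sexaref]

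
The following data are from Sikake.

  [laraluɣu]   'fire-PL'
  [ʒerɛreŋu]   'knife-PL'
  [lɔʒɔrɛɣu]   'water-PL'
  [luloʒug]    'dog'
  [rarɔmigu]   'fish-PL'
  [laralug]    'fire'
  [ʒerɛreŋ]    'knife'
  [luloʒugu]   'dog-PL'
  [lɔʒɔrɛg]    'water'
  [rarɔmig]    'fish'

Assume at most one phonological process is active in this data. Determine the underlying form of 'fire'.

/laraluɣ/

In [laraluɣu] and [laralug] the final segment of 'fire' alternates: [ɣ] ~ [g].
Compare 'fish', with invariant [g] in [rarɔmigu] and [rarɔmig]: an analysis with underlying /g/ and a rule producing [ɣ] before the PL suffix would wrongly predict alternation here too.
The alternation reflects word-final hardening: voiced fricatives become stops word-finally. /ɣ/ is underlying.
So 'fire' = /laraluɣ/.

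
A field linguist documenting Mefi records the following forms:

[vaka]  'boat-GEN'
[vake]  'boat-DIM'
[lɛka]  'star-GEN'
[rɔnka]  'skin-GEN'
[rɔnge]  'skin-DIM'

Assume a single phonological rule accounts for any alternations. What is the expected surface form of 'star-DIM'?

The DIM suffix surfaces as [-ge] and [-ke], depending on the final segment of the stem.
The GEN suffix, which begins with [k], is invariant after every stem; so [k] is not altered by any rule here.
So the underlying form is /-ge/, and voiced stops become voiceless after a vowel.
After 'star', which ends in a vowel, the suffix surfaces as [-ke], giving [lɛke].

[lɛke]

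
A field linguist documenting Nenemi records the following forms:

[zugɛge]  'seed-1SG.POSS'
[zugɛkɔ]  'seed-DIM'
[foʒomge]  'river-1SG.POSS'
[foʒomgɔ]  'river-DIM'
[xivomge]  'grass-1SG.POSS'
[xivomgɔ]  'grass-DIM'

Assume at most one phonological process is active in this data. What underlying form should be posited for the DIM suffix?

/-kɔ/

The DIM suffix surfaces as [-gɔ] and [-kɔ], depending on the final segment of the stem.
The 1SG.POSS suffix, which begins with [g], is invariant after every stem; so [g] is not altered by any rule here.
So the underlying form is /-kɔ/, and voiceless stops become voiced after a nasal.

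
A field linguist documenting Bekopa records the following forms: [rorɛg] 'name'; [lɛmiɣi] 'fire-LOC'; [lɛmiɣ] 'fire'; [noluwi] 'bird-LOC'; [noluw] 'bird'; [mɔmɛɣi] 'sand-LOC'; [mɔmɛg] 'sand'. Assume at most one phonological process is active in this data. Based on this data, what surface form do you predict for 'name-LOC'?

'sand' shows [ɣ] ~ [g] at the end of the stem ([mɔmɛɣi] vs [mɔmɛg]).
Compare 'fire', with invariant [ɣ] in [lɛmiɣi] and [lɛmiɣ]: an analysis with underlying /ɣ/ and a rule producing [g] in isolation would wrongly predict alternation here too.
The alternation reflects intervocalic spirantization: voiced stops become fricatives between vowels. /g/ is underlying.
From [rorɛg] the stem 'name' is /rorɛg/; between vowels this yields [rorɛɣi].

[rorɛɣi]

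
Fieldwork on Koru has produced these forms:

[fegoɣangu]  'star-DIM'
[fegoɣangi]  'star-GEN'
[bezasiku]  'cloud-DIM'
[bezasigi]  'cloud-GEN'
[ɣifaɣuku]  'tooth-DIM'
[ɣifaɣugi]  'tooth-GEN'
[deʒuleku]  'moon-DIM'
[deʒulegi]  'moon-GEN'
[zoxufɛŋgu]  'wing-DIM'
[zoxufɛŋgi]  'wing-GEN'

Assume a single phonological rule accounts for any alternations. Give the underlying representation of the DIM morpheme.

The DIM suffix surfaces as [-gu] and [-ku], depending on the final segment of the stem.
The GEN suffix, which begins with [g], is invariant after every stem; so [g] is not altered by any rule here.
So the underlying form is /-ku/, and voiceless stops become voiced after a nasal.

/-ku/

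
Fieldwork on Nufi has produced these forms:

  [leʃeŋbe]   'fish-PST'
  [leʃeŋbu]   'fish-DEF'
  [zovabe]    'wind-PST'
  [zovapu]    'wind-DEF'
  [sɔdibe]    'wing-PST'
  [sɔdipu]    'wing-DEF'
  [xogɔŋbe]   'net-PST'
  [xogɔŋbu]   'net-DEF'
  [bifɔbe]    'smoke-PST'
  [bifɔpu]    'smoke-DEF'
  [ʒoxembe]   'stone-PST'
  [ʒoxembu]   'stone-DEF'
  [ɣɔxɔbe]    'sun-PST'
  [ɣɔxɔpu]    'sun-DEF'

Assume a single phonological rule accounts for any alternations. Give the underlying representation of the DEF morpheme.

/-pu/

The DEF suffix surfaces as [-bu] and [-pu], depending on the final segment of the stem.
By contrast the PST suffix keeps its initial [b] throughout — that segment must be underlying.
So the underlying form is /-pu/, and voiceless stops become voiced after a nasal.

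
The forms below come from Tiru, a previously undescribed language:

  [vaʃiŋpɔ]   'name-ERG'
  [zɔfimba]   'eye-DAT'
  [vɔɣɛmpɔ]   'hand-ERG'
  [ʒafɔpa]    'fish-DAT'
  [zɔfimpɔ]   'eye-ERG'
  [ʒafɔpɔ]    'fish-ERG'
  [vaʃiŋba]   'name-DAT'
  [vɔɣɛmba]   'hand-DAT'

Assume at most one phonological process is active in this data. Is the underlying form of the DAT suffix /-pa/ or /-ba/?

/-ba/

The DAT morpheme has two allomorphs, [-ba] and [-pa].
The ERG suffix, which begins with [p], is invariant after every stem; so [p] is not altered by any rule here.
The DAT suffix is therefore /-ba/ underlyingly, with post-vocalic devoicing: voiced stops become voiceless after a vowel.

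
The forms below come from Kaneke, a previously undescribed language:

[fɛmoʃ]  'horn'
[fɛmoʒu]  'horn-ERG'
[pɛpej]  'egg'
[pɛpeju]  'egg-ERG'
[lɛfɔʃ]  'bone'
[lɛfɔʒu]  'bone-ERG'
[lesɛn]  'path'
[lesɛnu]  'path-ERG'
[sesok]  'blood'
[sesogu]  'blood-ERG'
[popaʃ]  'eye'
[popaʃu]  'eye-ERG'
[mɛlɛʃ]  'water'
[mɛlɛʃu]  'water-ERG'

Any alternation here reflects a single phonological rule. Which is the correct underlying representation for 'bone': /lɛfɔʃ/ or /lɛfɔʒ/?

'bone' shows [ʃ] ~ [ʒ] at the end of the stem ([lɛfɔʃ] vs [lɛfɔʒu]).
The stem 'eye' ([popaʃ], [popaʃu]) shows [ʃ] unchanged in both environments, so [ʃ] cannot be basic with [ʒ] derived before the ERG suffix.
The underlying segment must be /ʒ/; voiced obstruents become voiceless word-finally, yielding [ʃ] there.

/lɛfɔʒ/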